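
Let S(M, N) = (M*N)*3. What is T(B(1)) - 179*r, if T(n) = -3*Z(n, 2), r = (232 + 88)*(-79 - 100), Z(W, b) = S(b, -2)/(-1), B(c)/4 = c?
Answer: 10253084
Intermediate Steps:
B(c) = 4*c
S(M, N) = 3*M*N
Z(W, b) = 6*b (Z(W, b) = (3*b*(-2))/(-1) = -6*b*(-1) = 6*b)
r = -57280 (r = 320*(-179) = -57280)
T(n) = -36 (T(n) = -18*2 = -3*12 = -36)
T(B(1)) - 179*r = -36 - 179*(-57280) = -36 + 10253120 = 10253084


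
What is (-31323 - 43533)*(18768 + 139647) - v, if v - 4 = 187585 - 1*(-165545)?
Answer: -11858666374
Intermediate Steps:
v = 353134 (v = 4 + (187585 - 1*(-165545)) = 4 + (187585 + 165545) = 4 + 353130 = 353134)
(-31323 - 43533)*(18768 + 139647) - v = (-31323 - 43533)*(18768 + 139647) - 1*353134 = -74856*158415 - 353134 = -11858313240 - 353134 = -11858666374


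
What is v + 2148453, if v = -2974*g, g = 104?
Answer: 1839157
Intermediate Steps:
v = -309296 (v = -2974*104 = -309296)
v + 2148453 = -309296 + 2148453 = 1839157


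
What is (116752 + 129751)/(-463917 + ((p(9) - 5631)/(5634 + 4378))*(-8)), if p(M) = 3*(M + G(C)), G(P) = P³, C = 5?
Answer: -616997009/1161173793 ≈ -0.53136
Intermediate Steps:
p(M) = 375 + 3*M (p(M) = 3*(M + 5³) = 3*(M + 125) = 3*(125 + M) = 375 + 3*M)
(116752 + 129751)/(-463917 + ((p(9) - 5631)/(5634 + 4378))*(-8)) = (116752 + 129751)/(-463917 + (((375 + 3*9) - 5631)/(5634 + 4378))*(-8)) = 246503/(-463917 + (((375 + 27) - 5631)/10012)*(-8)) = 246503/(-463917 + ((402 - 5631)*(1/10012))*(-8)) = 246503/(-463917 - 5229*1/10012*(-8)) = 246503/(-463917 - 5229/10012*(-8)) = 246503/(-463917 + 10458/2503) = 246503/(-1161173793/2503) = 246503*(-2503/1161173793) = -616997009/1161173793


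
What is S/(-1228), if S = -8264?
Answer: 2066/307 ≈ 6.7296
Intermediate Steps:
S/(-1228) = -8264/(-1228) = -8264*(-1/1228) = 2066/307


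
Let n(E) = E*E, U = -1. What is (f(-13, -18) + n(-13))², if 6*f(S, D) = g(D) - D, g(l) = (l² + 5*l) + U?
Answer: 1600225/36 ≈ 44451.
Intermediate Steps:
g(l) = -1 + l² + 5*l (g(l) = (l² + 5*l) - 1 = -1 + l² + 5*l)
f(S, D) = -⅙ + D²/6 + 2*D/3 (f(S, D) = ((-1 + D² + 5*D) - D)/6 = (-1 + D² + 4*D)/6 = -⅙ + D²/6 + 2*D/3)
n(E) = E²
(f(-13, -18) + n(-13))² = ((-⅙ + (⅙)*(-18)² + (⅔)*(-18)) + (-13)²)² = ((-⅙ + (⅙)*324 - 12) + 169)² = ((-⅙ + 54 - 12) + 169)² = (251/6 + 169)² = (1265/6)² = 1600225/36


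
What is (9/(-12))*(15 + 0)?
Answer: -45/4 ≈ -11.250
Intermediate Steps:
(9/(-12))*(15 + 0) = (9*(-1/12))*15 = -¾*15 = -45/4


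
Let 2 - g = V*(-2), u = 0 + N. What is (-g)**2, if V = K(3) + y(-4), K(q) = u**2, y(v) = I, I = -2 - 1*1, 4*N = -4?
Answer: 4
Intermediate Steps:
N = -1 (N = (1/4)*(-4) = -1)
u = -1 (u = 0 - 1 = -1)
I = -3 (I = -2 - 1 = -3)
y(v) = -3
K(q) = 1 (K(q) = (-1)**2 = 1)
V = -2 (V = 1 - 3 = -2)
g = -2 (g = 2 - (-2)*(-2) = 2 - 1*4 = 2 - 4 = -2)
(-g)**2 = (-1*(-2))**2 = 2**2 = 4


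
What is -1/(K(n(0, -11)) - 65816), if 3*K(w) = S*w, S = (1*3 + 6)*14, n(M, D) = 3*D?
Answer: 1/67202 ≈ 1.4881e-5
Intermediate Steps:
S = 126 (S = (3 + 6)*14 = 9*14 = 126)
K(w) = 42*w (K(w) = (126*w)/3 = 42*w)
-1/(K(n(0, -11)) - 65816) = -1/(42*(3*(-11)) - 65816) = -1/(42*(-33) - 65816) = -1/(-1386 - 65816) = -1/(-67202) = -1*(-1/67202) = 1/67202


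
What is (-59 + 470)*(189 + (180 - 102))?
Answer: 109737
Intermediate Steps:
(-59 + 470)*(189 + (180 - 102)) = 411*(189 + 78) = 411*267 = 109737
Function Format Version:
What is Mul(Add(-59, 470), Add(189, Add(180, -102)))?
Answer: 109737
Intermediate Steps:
Mul(Add(-59, 470), Add(189, Add(180, -102))) = Mul(411, Add(189, 78)) = Mul(411, 267) = 109737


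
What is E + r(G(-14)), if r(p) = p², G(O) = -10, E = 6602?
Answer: 6702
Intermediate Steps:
E + r(G(-14)) = 6602 + (-10)² = 6602 + 100 = 6702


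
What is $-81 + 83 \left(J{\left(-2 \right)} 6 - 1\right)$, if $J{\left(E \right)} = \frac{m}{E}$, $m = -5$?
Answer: $1081$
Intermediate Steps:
$J{\left(E \right)} = - \frac{5}{E}$
$-81 + 83 \left(J{\left(-2 \right)} 6 - 1\right) = -81 + 83 \left(- \frac{5}{-2} \cdot 6 - 1\right) = -81 + 83 \left(\left(-5\right) \left(- \frac{1}{2}\right) 6 - 1\right) = -81 + 83 \left(\frac{5}{2} \cdot 6 - 1\right) = -81 + 83 \left(15 - 1\right) = -81 + 83 \cdot 14 = -81 + 1162 = 1081$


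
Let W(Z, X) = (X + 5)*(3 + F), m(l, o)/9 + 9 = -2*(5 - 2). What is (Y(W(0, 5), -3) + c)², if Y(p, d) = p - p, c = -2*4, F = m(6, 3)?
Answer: 64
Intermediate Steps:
m(l, o) = -135 (m(l, o) = -81 + 9*(-2*(5 - 2)) = -81 + 9*(-2*3) = -81 + 9*(-6) = -81 - 54 = -135)
F = -135
W(Z, X) = -660 - 132*X (W(Z, X) = (X + 5)*(3 - 135) = (5 + X)*(-132) = -660 - 132*X)
c = -8
Y(p, d) = 0
(Y(W(0, 5), -3) + c)² = (0 - 8)² = (-8)² = 64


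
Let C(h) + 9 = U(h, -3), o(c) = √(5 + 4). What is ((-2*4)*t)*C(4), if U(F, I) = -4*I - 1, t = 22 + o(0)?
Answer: -400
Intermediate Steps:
o(c) = 3 (o(c) = √9 = 3)
t = 25 (t = 22 + 3 = 25)
U(F, I) = -1 - 4*I
C(h) = 2 (C(h) = -9 + (-1 - 4*(-3)) = -9 + (-1 + 12) = -9 + 11 = 2)
((-2*4)*t)*C(4) = (-2*4*25)*2 = -8*25*2 = -200*2 = -400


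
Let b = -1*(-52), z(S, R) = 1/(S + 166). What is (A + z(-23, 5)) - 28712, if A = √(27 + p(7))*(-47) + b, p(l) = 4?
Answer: -4098379/143 - 47*√31 ≈ -28922.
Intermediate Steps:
z(S, R) = 1/(166 + S)
b = 52
A = 52 - 47*√31 (A = √(27 + 4)*(-47) + 52 = √31*(-47) + 52 = -47*√31 + 52 = 52 - 47*√31 ≈ -209.68)
(A + z(-23, 5)) - 28712 = ((52 - 47*√31) + 1/(166 - 23)) - 28712 = ((52 - 47*√31) + 1/143) - 28712 = (7437/143 - 47*√31) - 28712 = -4098379/143 - 47*√31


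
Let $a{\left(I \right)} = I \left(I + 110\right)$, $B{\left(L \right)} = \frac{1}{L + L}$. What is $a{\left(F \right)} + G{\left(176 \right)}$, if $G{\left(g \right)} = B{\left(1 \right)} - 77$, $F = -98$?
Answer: $- \frac{2505}{2} \approx -1252.5$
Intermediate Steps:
$B{\left(L \right)} = \frac{1}{2 L}$
$G{\left(g \right)} = - \frac{153}{2}$ ($G{\left(g \right)} = \frac{1}{2 \cdot 1} - 77 = \frac{1}{2} \cdot 1 - 77 = \frac{1}{2} - 77 = - \frac{153}{2}$)
$a{\left(I \right)} = I \left(110 + I\right)$
$a{\left(F \right)} + G{\left(176 \right)} = - 98 \left(110 - 98\right) - \frac{153}{2} = \left(-98\right) 12 - \frac{153}{2} = -1176 - \frac{153}{2} = - \frac{2505}{2}$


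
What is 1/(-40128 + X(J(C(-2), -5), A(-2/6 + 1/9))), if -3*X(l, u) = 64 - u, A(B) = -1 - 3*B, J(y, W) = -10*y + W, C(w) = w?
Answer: -9/361345 ≈ -2.4907e-5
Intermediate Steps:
J(y, W) = W - 10*y
X(l, u) = -64/3 + u/3 (X(l, u) = -(64 - u)/3 = -64/3 + u/3)
1/(-40128 + X(J(C(-2), -5), A(-2/6 + 1/9))) = 1/(-40128 + (-64/3 + (-1 - 3*(-2/6 + 1/9))/3)) = 1/(-40128 + (-64/3 + (-1 - 3*(-2*⅙ + 1*(⅑)))/3)) = 1/(-40128 + (-64/3 + (-1 - 3*(-⅓ + ⅑))/3)) = 1/(-40128 + (-64/3 + (-1 - 3*(-2/9))/3)) = 1/(-40128 + (-64/3 + (-1 + ⅔)/3)) = 1/(-40128 + (-64/3 + (⅓)*(-⅓))) = 1/(-40128 + (-64/3 - ⅑)) = 1/(-40128 - 193/9) = 1/(-361345/9) = -9/361345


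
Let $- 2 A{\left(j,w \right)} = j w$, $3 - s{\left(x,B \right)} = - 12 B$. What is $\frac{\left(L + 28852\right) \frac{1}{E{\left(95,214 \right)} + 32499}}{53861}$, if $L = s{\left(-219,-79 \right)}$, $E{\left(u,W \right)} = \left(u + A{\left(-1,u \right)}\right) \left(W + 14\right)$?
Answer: $\frac{27907}{3500372529} \approx 7.9726 \cdot 10^{-6}$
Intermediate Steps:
$s{\left(x,B \right)} = 3 + 12 B$ ($s{\left(x,B \right)} = 3 - - 12 B = 3 + 12 B$)
$A{\left(j,w \right)} = - \frac{j w}{2}$
$E{\left(u,W \right)} = \frac{3 u \left(14 + W\right)}{2}$ ($E{\left(u,W \right)} = \left(u - - \frac{u}{2}\right) \left(W + 14\right) = \left(u + \frac{u}{2}\right) \left(14 + W\right) = \frac{3 u}{2} \left(14 + W\right) = \frac{3 u \left(14 + W\right)}{2}$)
$L = -945$ ($L = 3 + 12 \left(-79\right) = 3 - 948 = -945$)
$\frac{\left(L + 28852\right) \frac{1}{E{\left(95,214 \right)} + 32499}}{53861} = \frac{\left(-945 + 28852\right) \frac{1}{\frac{3}{2} \cdot 95 \left(14 + 214\right) + 32499}}{53861} = \frac{27907}{\frac{3}{2} \cdot 95 \cdot 228 + 32499} \cdot \frac{1}{53861} = \frac{27907}{32490 + 32499} \cdot \frac{1}{53861} = \frac{27907}{64989} \cdot \frac{1}{53861} = \frac{27907}{3500372529}$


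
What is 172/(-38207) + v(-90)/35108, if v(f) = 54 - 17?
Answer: -4624917/1341371356 ≈ -0.0034479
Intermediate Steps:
v(f) = 37
172/(-38207) + v(-90)/35108 = 172/(-38207) + 37/35108 = 172*(-1/38207) + 37*(1/35108) = -172/38207 + 37/35108 = -4624917/1341371356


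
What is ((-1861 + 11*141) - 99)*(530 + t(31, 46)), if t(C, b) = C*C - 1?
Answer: -609410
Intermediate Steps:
t(C, b) = -1 + C² (t(C, b) = C² - 1 = -1 + C²)
((-1861 + 11*141) - 99)*(530 + t(31, 46)) = ((-1861 + 11*141) - 99)*(530 + (-1 + 31²)) = ((-1861 + 1551) - 99)*(530 + (-1 + 961)) = (-310 - 99)*(530 + 960) = -409*1490 = -609410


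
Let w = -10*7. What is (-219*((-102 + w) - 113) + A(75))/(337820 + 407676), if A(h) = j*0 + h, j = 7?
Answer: 31245/372748 ≈ 0.083823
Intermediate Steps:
w = -70
A(h) = h (A(h) = 7*0 + h = 0 + h = h)
(-219*((-102 + w) - 113) + A(75))/(337820 + 407676) = (-219*((-102 - 70) - 113) + 75)/(337820 + 407676) = (-219*(-172 - 113) + 75)/745496 = (-219*(-285) + 75)*(1/745496) = (62415 + 75)*(1/745496) = 62490*(1/745496) = 31245/372748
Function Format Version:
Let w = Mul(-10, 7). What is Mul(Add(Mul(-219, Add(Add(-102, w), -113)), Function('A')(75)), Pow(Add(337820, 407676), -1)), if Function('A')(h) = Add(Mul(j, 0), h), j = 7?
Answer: Rational(31245, 372748) ≈ 0.083823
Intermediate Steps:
w = -70
Function('A')(h) = h (Function('A')(h) = Add(Mul(7, 0), h) = Add(0, h) = h)
Mul(Add(Mul(-219, Add(Add(-102, w), -113)), Function('A')(75)), Pow(Add(337820, 407676), -1)) = Mul(Add(Mul(-219, Add(Add(-102, -70), -113)), 75), Pow(Add(337820, 407676), -1)) = Mul(Add(Mul(-219, Add(-172, -113)), 75), Pow(745496, -1)) = Mul(Add(Mul(-219, -285), 75), Rational(1, 745496)) = Mul(Add(62415, 75), Rational(1, 745496)) = Mul(62490, Rational(1, 745496)) = Rational(31245, 372748)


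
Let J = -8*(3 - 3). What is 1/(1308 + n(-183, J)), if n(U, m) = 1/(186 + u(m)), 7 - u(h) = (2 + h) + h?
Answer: 191/249829 ≈ 0.00076452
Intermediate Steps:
u(h) = 5 - 2*h (u(h) = 7 - ((2 + h) + h) = 7 - (2 + 2*h) = 7 + (-2 - 2*h) = 5 - 2*h)
J = 0 (J = -8*0 = 0)
n(U, m) = 1/(191 - 2*m) (n(U, m) = 1/(186 + (5 - 2*m)) = 1/(191 - 2*m))
1/(1308 + n(-183, J)) = 1/(1308 - 1/(-191 + 2*0)) = 1/(1308 - 1/(-191 + 0)) = 1/(1308 - 1/(-191)) = 1/(1308 - 1*(-1/191)) = 1/(1308 + 1/191) = 1/(249829/191) = 191/249829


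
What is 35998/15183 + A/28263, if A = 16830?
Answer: 424313788/143039043 ≈ 2.9664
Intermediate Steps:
35998/15183 + A/28263 = 35998/15183 + 16830/28263 = 35998*(1/15183) + 16830*(1/28263) = 35998/15183 + 5610/9421 = 424313788/143039043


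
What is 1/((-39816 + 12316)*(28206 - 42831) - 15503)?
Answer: 1/402171997 ≈ 2.4865e-9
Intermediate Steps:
1/((-39816 + 12316)*(28206 - 42831) - 15503) = 1/(-27500*(-14625) - 15503) = 1/(402187500 - 15503) = 1/402171997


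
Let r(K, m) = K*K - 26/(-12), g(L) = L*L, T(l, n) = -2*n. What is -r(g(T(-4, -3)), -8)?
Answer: -7789/6 ≈ -1298.2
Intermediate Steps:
g(L) = L²
r(K, m) = 13/6 + K² (r(K, m) = K² - 26*(-1/12) = K² + 13/6 = 13/6 + K²)
-r(g(T(-4, -3)), -8) = -(13/6 + ((-2*(-3))²)²) = -(13/6 + (6²)²) = -(13/6 + 36²) = -(13/6 + 1296) = -1*7789/6 = -7789/6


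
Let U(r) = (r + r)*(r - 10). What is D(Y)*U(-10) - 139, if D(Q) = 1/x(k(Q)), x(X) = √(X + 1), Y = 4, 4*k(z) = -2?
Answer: -139 + 400*√2 ≈ 426.69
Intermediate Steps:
k(z) = -½ (k(z) = (¼)*(-2) = -½)
U(r) = 2*r*(-10 + r) (U(r) = (2*r)*(-10 + r) = 2*r*(-10 + r))
x(X) = √(1 + X)
D(Q) = √2 (D(Q) = 1/(√(1 - ½)) = 1/(√(½)) = 1/(√2/2) = √2)
D(Y)*U(-10) - 139 = √2*(2*(-10)*(-10 - 10)) - 139 = √2*(2*(-10)*(-20)) - 139 = √2*400 - 139 = 400*√2 - 139 = -139 + 400*√2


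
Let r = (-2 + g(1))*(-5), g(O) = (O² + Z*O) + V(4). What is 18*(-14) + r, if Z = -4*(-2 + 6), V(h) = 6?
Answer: -197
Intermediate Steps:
Z = -16 (Z = -4*4 = -16)
g(O) = 6 + O² - 16*O (g(O) = (O² - 16*O) + 6 = 6 + O² - 16*O)
r = 55 (r = (-2 + (6 + 1² - 16*1))*(-5) = (-2 + (6 + 1 - 16))*(-5) = (-2 - 9)*(-5) = -11*(-5) = 55)
18*(-14) + r = 18*(-14) + 55 = -252 + 55 = -197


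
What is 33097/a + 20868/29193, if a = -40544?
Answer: -1082239/10663072 ≈ -0.10149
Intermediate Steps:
33097/a + 20868/29193 = 33097/(-40544) + 20868/29193 = 33097*(-1/40544) + 20868*(1/29193) = -33097/40544 + 188/263 = -1082239/10663072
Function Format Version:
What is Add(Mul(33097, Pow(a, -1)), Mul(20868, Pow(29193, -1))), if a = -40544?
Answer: Rational(-1082239, 10663072) ≈ -0.10149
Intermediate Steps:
Add(Mul(33097, Pow(a, -1)), Mul(20868, Pow(29193, -1))) = Add(Mul(33097, Pow(-40544, -1)), Mul(20868, Pow(29193, -1))) = Add(Mul(33097, Rational(-1, 40544)), Mul(20868, Rational(1, 29193))) = Add(Rational(-33097, 40544), Rational(188, 263)) = Rational(-1082239, 10663072)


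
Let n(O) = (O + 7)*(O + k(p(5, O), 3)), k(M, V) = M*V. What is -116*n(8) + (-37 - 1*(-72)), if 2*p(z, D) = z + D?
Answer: -47815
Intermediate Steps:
p(z, D) = D/2 + z/2 (p(z, D) = (z + D)/2 = (D + z)/2 = D/2 + z/2)
n(O) = (7 + O)*(15/2 + 5*O/2) (n(O) = (O + 7)*(O + (O/2 + (1/2)*5)*3) = (7 + O)*(O + (O/2 + 5/2)*3) = (7 + O)*(O + (5/2 + O/2)*3) = (7 + O)*(O + (15/2 + 3*O/2)) = (7 + O)*(15/2 + 5*O/2))
-116*n(8) + (-37 - 1*(-72)) = -116*(105/2 + 25*8 + (5/2)*8**2) + (-37 - 1*(-72)) = -116*(105/2 + 200 + (5/2)*64) + (-37 + 72) = -116*(105/2 + 200 + 160) + 35 = -116*825/2 + 35 = -47850 + 35 = -47815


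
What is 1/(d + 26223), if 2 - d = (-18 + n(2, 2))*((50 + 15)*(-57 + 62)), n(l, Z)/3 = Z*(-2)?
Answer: 1/35975 ≈ 2.7797e-5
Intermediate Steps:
n(l, Z) = -6*Z (n(l, Z) = 3*(Z*(-2)) = 3*(-2*Z) = -6*Z)
d = 9752 (d = 2 - (-18 - 6*2)*(50 + 15)*(-57 + 62) = 2 - (-18 - 12)*65*5 = 2 - (-30)*325 = 2 - 1*(-9750) = 2 + 9750 = 9752)
1/(d + 26223) = 1/(9752 + 26223) = 1/35975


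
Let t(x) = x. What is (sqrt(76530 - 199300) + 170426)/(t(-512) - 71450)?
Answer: -85213/35981 - I*sqrt(122770)/71962 ≈ -2.3683 - 0.004869*I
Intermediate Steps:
(sqrt(76530 - 199300) + 170426)/(t(-512) - 71450) = (sqrt(76530 - 199300) + 170426)/(-512 - 71450) = (sqrt(-122770) + 170426)/(-71962) = (I*sqrt(122770) + 170426)*(-1/71962) = (170426 + I*sqrt(122770))*(-1/71962) = -85213/35981 - I*sqrt(122770)/71962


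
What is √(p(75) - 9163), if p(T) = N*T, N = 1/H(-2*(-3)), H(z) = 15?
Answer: I*√9158 ≈ 95.697*I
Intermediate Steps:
N = 1/15 ≈ 0.066667
p(T) = T/15
√(p(75) - 9163) = √((1/15)*75 - 9163) = √(5 - 9163) = √(-9158) = I*√9158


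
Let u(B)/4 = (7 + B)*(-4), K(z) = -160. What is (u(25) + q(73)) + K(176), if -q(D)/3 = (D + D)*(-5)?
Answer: 1518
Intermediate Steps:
q(D) = 30*D (q(D) = -3*(D + D)*(-5) = -3*2*D*(-5) = -(-30)*D = 30*D)
u(B) = -112 - 16*B (u(B) = 4*((7 + B)*(-4)) = 4*(-28 - 4*B) = -112 - 16*B)
(u(25) + q(73)) + K(176) = ((-112 - 16*25) + 30*73) - 160 = ((-112 - 400) + 2190) - 160 = (-512 + 2190) - 160 = 1678 - 160 = 1518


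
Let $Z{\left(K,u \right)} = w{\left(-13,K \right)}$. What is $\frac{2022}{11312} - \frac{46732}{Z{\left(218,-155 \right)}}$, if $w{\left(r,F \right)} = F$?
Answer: $- \frac{132047897}{616504} \approx -214.19$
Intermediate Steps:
$Z{\left(K,u \right)} = K$
$\frac{2022}{11312} - \frac{46732}{Z{\left(218,-155 \right)}} = \frac{2022}{11312} - \frac{46732}{218} = 2022 \cdot \frac{1}{11312} - \frac{23366}{109} = \frac{1011}{5656} - \frac{23366}{109} = - \frac{132047897}{616504}$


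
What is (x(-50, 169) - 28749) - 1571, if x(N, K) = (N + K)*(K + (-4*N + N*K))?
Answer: -991959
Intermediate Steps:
x(N, K) = (K + N)*(K - 4*N + K*N) (x(N, K) = (K + N)*(K + (-4*N + K*N)) = (K + N)*(K - 4*N + K*N))
(x(-50, 169) - 28749) - 1571 = ((169**2 - 4*(-50)**2 + 169*(-50)**2 - 50*169**2 - 3*169*(-50)) - 28749) - 1571 = ((28561 - 4*2500 + 169*2500 - 50*28561 + 25350) - 28749) - 1571 = ((28561 - 10000 + 422500 - 1428050 + 25350) - 28749) - 1571 = (-961639 - 28749) - 1571 = -990388 - 1571 = -991959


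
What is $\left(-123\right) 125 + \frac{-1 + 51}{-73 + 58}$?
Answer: $- \frac{46135}{3} \approx -15378.0$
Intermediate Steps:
$\left(-123\right) 125 + \frac{-1 + 51}{-73 + 58} = -15375 + \frac{50}{-15} = -15375 + 50 \left(- \frac{1}{15}\right) = -15375 - \frac{10}{3} = - \frac{46135}{3}$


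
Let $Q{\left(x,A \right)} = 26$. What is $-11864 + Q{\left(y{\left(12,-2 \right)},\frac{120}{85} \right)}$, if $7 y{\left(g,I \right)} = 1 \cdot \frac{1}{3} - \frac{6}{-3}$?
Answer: $-11838$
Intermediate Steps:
$y{\left(g,I \right)} = \frac{1}{3}$ ($y{\left(g,I \right)} = \frac{1 \cdot \frac{1}{3} - \frac{6}{-3}}{7} = \frac{1 \cdot \frac{1}{3} - -2}{7} = \frac{\frac{1}{3} + 2}{7} = \frac{1}{7} \cdot \frac{7}{3} = \frac{1}{3}$)
$-11864 + Q{\left(y{\left(12,-2 \right)},\frac{120}{85} \right)} = -11864 + 26 = -11838$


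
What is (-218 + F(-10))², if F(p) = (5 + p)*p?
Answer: 28224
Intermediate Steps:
F(p) = p*(5 + p)
(-218 + F(-10))² = (-218 - 10*(5 - 10))² = (-218 - 10*(-5))² = (-218 + 50)² = (-168)² = 28224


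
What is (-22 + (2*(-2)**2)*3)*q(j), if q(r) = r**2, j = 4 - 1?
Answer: 18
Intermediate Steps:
j = 3
(-22 + (2*(-2)**2)*3)*q(j) = (-22 + (2*(-2)**2)*3)*3**2 = (-22 + (2*4)*3)*9 = (-22 + 8*3)*9 = (-22 + 24)*9 = 2*9 = 18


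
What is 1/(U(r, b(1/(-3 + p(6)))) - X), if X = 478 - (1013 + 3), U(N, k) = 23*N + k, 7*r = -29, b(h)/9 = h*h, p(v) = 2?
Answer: 7/3162 ≈ 0.0022138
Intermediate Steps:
b(h) = 9*h² (b(h) = 9*(h*h) = 9*h²)
r = -29/7 (r = (⅐)*(-29) = -29/7 ≈ -4.1429)
U(N, k) = k + 23*N
X = -538 (X = 478 - 1*1016 = 478 - 1016 = -538)
1/(U(r, b(1/(-3 + p(6)))) - X) = 1/((9*(1/(-3 + 2))² + 23*(-29/7)) - 1*(-538)) = 1/((9*(1/(-1))² - 667/7) + 538) = 1/((9*(-1)² - 667/7) + 538) = 1/((9*1 - 667/7) + 538) = 1/((9 - 667/7) + 538) = 1/(-604/7 + 538) = 1/(3162/7) = 7/3162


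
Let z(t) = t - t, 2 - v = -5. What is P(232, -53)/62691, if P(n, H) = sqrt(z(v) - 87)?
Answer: I*sqrt(87)/62691 ≈ 0.00014878*I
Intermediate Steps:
v = 7 (v = 2 - 1*(-5) = 2 + 5 = 7)
z(t) = 0
P(n, H) = I*sqrt(87) (P(n, H) = sqrt(0 - 87) = sqrt(-87) = I*sqrt(87))
P(232, -53)/62691 = (I*sqrt(87))/62691 = (I*sqrt(87))*(1/62691) = I*sqrt(87)/62691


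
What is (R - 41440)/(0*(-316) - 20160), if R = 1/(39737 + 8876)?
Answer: 671507573/326679360 ≈ 2.0556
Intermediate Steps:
R = 1/48613 ≈ 2.0571e-5
(R - 41440)/(0*(-316) - 20160) = (1/48613 - 41440)/(0*(-316) - 20160) = -2014522719/(48613*(0 - 20160)) = -2014522719/48613/(-20160) = -2014522719/48613*(-1/20160) = 671507573/326679360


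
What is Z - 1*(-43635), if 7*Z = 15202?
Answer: 320647/7 ≈ 45807.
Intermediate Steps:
Z = 15202/7 (Z = (1/7)*15202 = 15202/7 ≈ 2171.7)
Z - 1*(-43635) = 15202/7 - 1*(-43635) = 15202/7 + 43635 = 320647/7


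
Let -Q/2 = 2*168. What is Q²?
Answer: 451584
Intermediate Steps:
Q = -672 (Q = -4*168 = -2*336 = -672)
Q² = (-672)² = 451584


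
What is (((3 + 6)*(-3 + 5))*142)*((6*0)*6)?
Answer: 0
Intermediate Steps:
(((3 + 6)*(-3 + 5))*142)*((6*0)*6) = ((9*2)*142)*(0*6) = (18*142)*0 = 2556*0 = 0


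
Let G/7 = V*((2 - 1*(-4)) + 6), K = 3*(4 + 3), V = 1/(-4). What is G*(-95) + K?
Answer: 2016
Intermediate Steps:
V = -¼ ≈ -0.25000
K = 21 (K = 3*7 = 21)
G = -21 (G = 7*(-((2 - 1*(-4)) + 6)/4) = 7*(-((2 + 4) + 6)/4) = 7*(-(6 + 6)/4) = 7*(-¼*12) = 7*(-3) = -21)
G*(-95) + K = -21*(-95) + 21 = 1995 + 21 = 2016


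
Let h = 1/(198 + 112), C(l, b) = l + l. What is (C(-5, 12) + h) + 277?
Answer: 82771/310 ≈ 267.00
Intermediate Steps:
C(l, b) = 2*l
h = 1/310 ≈ 0.0032258
(C(-5, 12) + h) + 277 = (2*(-5) + 1/310) + 277 = (-10 + 1/310) + 277 = -3099/310 + 277 = 82771/310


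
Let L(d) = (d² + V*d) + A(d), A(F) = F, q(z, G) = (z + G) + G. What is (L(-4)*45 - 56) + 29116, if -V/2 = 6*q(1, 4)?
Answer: 49040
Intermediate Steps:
q(z, G) = z + 2*G (q(z, G) = (G + z) + G = z + 2*G)
V = -108 (V = -12*(1 + 2*4) = -12*(1 + 8) = -12*9 = -2*54 = -108)
L(d) = d² - 107*d (L(d) = (d² - 108*d) + d = d² - 107*d)
(L(-4)*45 - 56) + 29116 = (-4*(-107 - 4)*45 - 56) + 29116 = (-4*(-111)*45 - 56) + 29116 = (444*45 - 56) + 29116 = (19980 - 56) + 29116 = 19924 + 29116 = 49040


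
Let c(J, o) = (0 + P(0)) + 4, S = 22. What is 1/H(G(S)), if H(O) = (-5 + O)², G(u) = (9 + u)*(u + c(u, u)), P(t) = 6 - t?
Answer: 1/974169 ≈ 1.0265e-6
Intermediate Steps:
c(J, o) = 10 (c(J, o) = (0 + (6 - 1*0)) + 4 = (0 + (6 + 0)) + 4 = (0 + 6) + 4 = 6 + 4 = 10)
G(u) = (9 + u)*(10 + u) (G(u) = (9 + u)*(u + 10) = (9 + u)*(10 + u))
1/H(G(S)) = 1/((-5 + (90 + 22² + 19*22))²) = 1/((-5 + (90 + 484 + 418))²) = 1/((-5 + 992)²) = 1/(987²) = 1/974169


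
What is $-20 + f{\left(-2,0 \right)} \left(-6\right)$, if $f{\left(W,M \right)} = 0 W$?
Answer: $-20$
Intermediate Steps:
$f{\left(W,M \right)} = 0$
$-20 + f{\left(-2,0 \right)} \left(-6\right) = -20 + 0 \left(-6\right) = -20 + 0 = -20$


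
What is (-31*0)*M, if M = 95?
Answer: 0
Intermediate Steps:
(-31*0)*M = -31*0*95 = 0*95 = 0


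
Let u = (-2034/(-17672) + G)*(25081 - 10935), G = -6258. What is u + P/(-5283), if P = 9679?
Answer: -2066177158536011/23340294 ≈ -8.8524e+7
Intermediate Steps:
u = -391099207983/4418 (u = (-2034/(-17672) - 6258)*(25081 - 10935) = (-2034*(-1/17672) - 6258)*14146 = (1017/8836 - 6258)*14146 = -55294671/8836*14146 = -391099207983/4418 ≈ -8.8524e+7)
u + P/(-5283) = -391099207983/4418 + 9679/(-5283) = -391099207983/4418 + 9679*(-1/5283) = -391099207983/4418 - 9679/5283 = -2066177158536011/23340294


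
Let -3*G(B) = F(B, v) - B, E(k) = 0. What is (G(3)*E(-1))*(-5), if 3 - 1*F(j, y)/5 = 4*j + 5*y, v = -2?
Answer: 0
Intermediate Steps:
F(j, y) = 15 - 25*y - 20*j (F(j, y) = 15 - 5*(4*j + 5*y) = 15 + (-25*y - 20*j) = 15 - 25*y - 20*j)
G(B) = -65/3 + 7*B (G(B) = -((15 - 25*(-2) - 20*B) - B)/3 = -((15 + 50 - 20*B) - B)/3 = -((65 - 20*B) - B)/3 = -(65 - 21*B)/3 = -65/3 + 7*B)
(G(3)*E(-1))*(-5) = ((-65/3 + 7*3)*0)*(-5) = ((-65/3 + 21)*0)*(-5) = -⅔*0*(-5) = 0*(-5) = 0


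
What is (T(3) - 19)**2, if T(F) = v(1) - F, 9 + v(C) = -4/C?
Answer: 1225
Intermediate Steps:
v(C) = -9 - 4/C
T(F) = -13 - F (T(F) = (-9 - 4/1) - F = (-9 - 4*1) - F = (-9 - 4) - F = -13 - F)
(T(3) - 19)**2 = ((-13 - 1*3) - 19)**2 = ((-13 - 3) - 19)**2 = (-16 - 19)**2 = (-35)**2 = 1225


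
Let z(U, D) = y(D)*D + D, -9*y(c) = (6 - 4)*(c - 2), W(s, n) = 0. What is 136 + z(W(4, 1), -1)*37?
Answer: 223/3 ≈ 74.333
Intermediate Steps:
y(c) = 4/9 - 2*c/9 (y(c) = -(6 - 4)*(c - 2)/9 = -2*(-2 + c)/9 = -(-4 + 2*c)/9 = 4/9 - 2*c/9)
z(U, D) = D + D*(4/9 - 2*D/9) (z(U, D) = (4/9 - 2*D/9)*D + D = D*(4/9 - 2*D/9) + D = D + D*(4/9 - 2*D/9))
136 + z(W(4, 1), -1)*37 = 136 + ((⅑)*(-1)*(13 - 2*(-1)))*37 = 136 + ((⅑)*(-1)*(13 + 2))*37 = 136 + ((⅑)*(-1)*15)*37 = 136 - 5/3*37 = 136 - 185/3 = 223/3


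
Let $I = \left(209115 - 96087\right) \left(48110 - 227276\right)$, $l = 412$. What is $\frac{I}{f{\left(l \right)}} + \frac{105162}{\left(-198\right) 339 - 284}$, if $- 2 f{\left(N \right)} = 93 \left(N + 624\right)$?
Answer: $\frac{113751554154075}{270601387} \approx 4.2037 \cdot 10^{5}$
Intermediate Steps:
$I = -20250774648$ ($I = 113028 \left(-179166\right) = -20250774648$)
$f{\left(N \right)} = -29016 - \frac{93 N}{2}$ ($f{\left(N \right)} = - \frac{93 \left(N + 624\right)}{2} = - \frac{93 \left(624 + N\right)}{2} = - \frac{58032 + 93 N}{2} = -29016 - \frac{93 N}{2}$)
$\frac{I}{f{\left(l \right)}} + \frac{105162}{\left(-198\right) 339 - 284} = - \frac{20250774648}{-29016 - 19158} + \frac{105162}{\left(-198\right) 339 - 284} = - \frac{20250774648}{-29016 - 19158} + \frac{105162}{-67122 - 284} = - \frac{20250774648}{-48174} + \frac{105162}{-67406} = \left(-20250774648\right) \left(- \frac{1}{48174}\right) + 105162 \left(- \frac{1}{67406}\right) = \frac{3375129108}{8029} - \frac{52581}{33703} = \frac{113751554154075}{270601387}$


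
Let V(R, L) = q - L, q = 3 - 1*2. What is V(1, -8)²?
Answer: 81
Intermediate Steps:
q = 1 (q = 3 - 2 = 1)
V(R, L) = 1 - L
V(1, -8)² = (1 - 1*(-8))² = (1 + 8)² = 9² = 81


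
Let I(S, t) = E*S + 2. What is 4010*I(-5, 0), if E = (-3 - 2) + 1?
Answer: 88220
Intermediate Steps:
E = -4 (E = -5 + 1 = -4)
I(S, t) = 2 - 4*S (I(S, t) = -4*S + 2 = 2 - 4*S)
4010*I(-5, 0) = 4010*(2 - 4*(-5)) = 4010*(2 + 20) = 4010*22 = 88220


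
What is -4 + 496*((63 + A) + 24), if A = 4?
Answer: 45132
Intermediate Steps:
-4 + 496*((63 + A) + 24) = -4 + 496*((63 + 4) + 24) = -4 + 496*(67 + 24) = -4 + 496*91 = -4 + 45136 = 45132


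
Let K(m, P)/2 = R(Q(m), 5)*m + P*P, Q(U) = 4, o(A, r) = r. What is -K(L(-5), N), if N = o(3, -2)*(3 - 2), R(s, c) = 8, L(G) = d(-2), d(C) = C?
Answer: 24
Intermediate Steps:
L(G) = -2
N = -2 (N = -2*(3 - 2) = -2*1 = -2)
K(m, P) = 2*P² + 16*m (K(m, P) = 2*(8*m + P*P) = 2*(8*m + P²) = 2*(P² + 8*m) = 2*P² + 16*m)
-K(L(-5), N) = -(2*(-2)² + 16*(-2)) = -(2*4 - 32) = -(8 - 32) = -1*(-24) = 24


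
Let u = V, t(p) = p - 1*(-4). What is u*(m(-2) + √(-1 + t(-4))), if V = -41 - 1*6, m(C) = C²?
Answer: -188 - 47*I ≈ -188.0 - 47.0*I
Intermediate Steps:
t(p) = 4 + p (t(p) = p + 4 = 4 + p)
V = -47 (V = -41 - 6 = -47)
u = -47
u*(m(-2) + √(-1 + t(-4))) = -47*((-2)² + √(-1 + (4 - 4))) = -47*(4 + √(-1 + 0)) = -47*(4 + √(-1)) = -47*(4 + I) = -188 - 47*I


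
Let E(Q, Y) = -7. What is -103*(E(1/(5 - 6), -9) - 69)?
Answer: 7828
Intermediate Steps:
-103*(E(1/(5 - 6), -9) - 69) = -103*(-7 - 69) = -103*(-76) = 7828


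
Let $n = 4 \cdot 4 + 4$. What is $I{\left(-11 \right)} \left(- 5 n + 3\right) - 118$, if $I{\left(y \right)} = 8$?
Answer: $-894$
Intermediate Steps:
$n = 20$ ($n = 16 + 4 = 20$)
$I{\left(-11 \right)} \left(- 5 n + 3\right) - 118 = 8 \left(\left(-5\right) 20 + 3\right) - 118 = 8 \left(-100 + 3\right) - 118 = 8 \left(-97\right) - 118 = -776 - 118 = -894$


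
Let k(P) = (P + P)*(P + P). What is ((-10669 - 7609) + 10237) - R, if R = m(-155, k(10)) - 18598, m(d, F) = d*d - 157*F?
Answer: 49332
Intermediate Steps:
k(P) = 4*P² (k(P) = (2*P)*(2*P) = 4*P²)
m(d, F) = d² - 157*F
R = -57373 (R = ((-155)² - 628*10²) - 18598 = (24025 - 628*100) - 18598 = (24025 - 157*400) - 18598 = (24025 - 62800) - 18598 = -38775 - 18598 = -57373)
((-10669 - 7609) + 10237) - R = ((-10669 - 7609) + 10237) - 1*(-57373) = (-18278 + 10237) + 57373 = -8041 + 57373 = 49332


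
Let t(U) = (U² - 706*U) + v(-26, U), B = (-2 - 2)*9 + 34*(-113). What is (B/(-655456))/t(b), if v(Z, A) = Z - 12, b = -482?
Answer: 1939/187649842784 ≈ 1.0333e-8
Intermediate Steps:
v(Z, A) = -12 + Z
B = -3878 (B = -4*9 - 3842 = -36 - 3842 = -3878)
t(U) = -38 + U² - 706*U (t(U) = (U² - 706*U) + (-12 - 26) = (U² - 706*U) - 38 = -38 + U² - 706*U)
(B/(-655456))/t(b) = (-3878/(-655456))/(-38 + (-482)² - 706*(-482)) = (-3878*(-1/655456))/(-38 + 232324 + 340292) = (1939/327728)/572578 = (1939/327728)*(1/572578) = 1939/187649842784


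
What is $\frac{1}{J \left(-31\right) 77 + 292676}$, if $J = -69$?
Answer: $\frac{1}{457379} \approx 2.1864 \cdot 10^{-6}$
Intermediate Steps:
$\frac{1}{J \left(-31\right) 77 + 292676} = \frac{1}{\left(-69\right) \left(-31\right) 77 + 292676} = \frac{1}{2139 \cdot 77 + 292676} = \frac{1}{164703 + 292676} = \frac{1}{457379}$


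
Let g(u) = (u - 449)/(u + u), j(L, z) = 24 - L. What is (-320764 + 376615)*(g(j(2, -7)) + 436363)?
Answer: 1072313787795/44 ≈ 2.4371e+10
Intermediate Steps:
g(u) = (-449 + u)/(2*u) (g(u) = (-449 + u)/((2*u)) = (-449 + u)*(1/(2*u)) = (-449 + u)/(2*u))
(-320764 + 376615)*(g(j(2, -7)) + 436363) = (-320764 + 376615)*((-449 + (24 - 1*2))/(2*(24 - 1*2)) + 436363) = 55851*((-449 + (24 - 2))/(2*(24 - 2)) + 436363) = 55851*((1/2)*(-449 + 22)/22 + 436363) = 55851*((1/2)*(1/22)*(-427) + 436363) = 55851*(-427/44 + 436363) = 55851*(19199545/44) = 1072313787795/44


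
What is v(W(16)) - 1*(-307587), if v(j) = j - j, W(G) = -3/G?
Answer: 307587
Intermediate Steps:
v(j) = 0
v(W(16)) - 1*(-307587) = 0 - 1*(-307587) = 0 + 307587 = 307587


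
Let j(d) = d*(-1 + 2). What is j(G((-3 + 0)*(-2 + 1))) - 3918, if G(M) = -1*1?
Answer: -3919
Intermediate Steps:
G(M) = -1
j(d) = d (j(d) = d*1 = d)
j(G((-3 + 0)*(-2 + 1))) - 3918 = -1 - 3918 = -3919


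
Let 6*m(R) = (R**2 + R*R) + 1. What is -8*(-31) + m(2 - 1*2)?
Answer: 1489/6 ≈ 248.17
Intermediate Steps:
m(R) = 1/6 + R**2/3 (m(R) = ((R**2 + R*R) + 1)/6 = ((R**2 + R**2) + 1)/6 = (2*R**2 + 1)/6 = (1 + 2*R**2)/6 = 1/6 + R**2/3)
-8*(-31) + m(2 - 1*2) = -8*(-31) + (1/6 + (2 - 1*2)**2/3) = 248 + (1/6 + (2 - 2)**2/3) = 248 + (1/6 + (1/3)*0**2) = 248 + (1/6 + (1/3)*0) = 248 + (1/6 + 0) = 248 + 1/6 = 1489/6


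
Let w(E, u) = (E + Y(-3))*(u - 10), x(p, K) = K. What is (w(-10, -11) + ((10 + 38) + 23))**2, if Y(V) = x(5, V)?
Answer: 118336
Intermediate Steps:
Y(V) = V
w(E, u) = (-10 + u)*(-3 + E) (w(E, u) = (E - 3)*(u - 10) = (-3 + E)*(-10 + u) = (-10 + u)*(-3 + E))
(w(-10, -11) + ((10 + 38) + 23))**2 = ((30 - 10*(-10) - 3*(-11) - 10*(-11)) + ((10 + 38) + 23))**2 = ((30 + 100 + 33 + 110) + (48 + 23))**2 = (273 + 71)**2 = 344**2 = 118336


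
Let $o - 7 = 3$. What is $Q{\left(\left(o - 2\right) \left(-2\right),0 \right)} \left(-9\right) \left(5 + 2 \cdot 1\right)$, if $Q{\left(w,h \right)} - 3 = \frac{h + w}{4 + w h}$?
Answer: $63$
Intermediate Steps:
$o = 10$ ($o = 7 + 3 = 10$)
$Q{\left(w,h \right)} = 3 + \frac{h + w}{4 + h w}$ ($Q{\left(w,h \right)} = 3 + \frac{h + w}{4 + w h} = 3 + \frac{h + w}{4 + h w}$)
$Q{\left(\left(o - 2\right) \left(-2\right),0 \right)} \left(-9\right) \left(5 + 2 \cdot 1\right) = \frac{12 + 0 + \left(10 - 2\right) \left(-2\right) + 3 \cdot 0 \left(10 - 2\right) \left(-2\right)}{4 + 0 \left(10 - 2\right) \left(-2\right)} \left(-9\right) \left(5 + 2 \cdot 1\right) = \frac{12 + 0 + 8 \left(-2\right) + 3 \cdot 0 \cdot 8 \left(-2\right)}{4 + 0 \cdot 8 \left(-2\right)} \left(-9\right) \left(5 + 2\right) = \frac{12 + 0 - 16 + 3 \cdot 0 \left(-16\right)}{4 + 0 \left(-16\right)} \left(-9\right) 7 = \frac{12 + 0 - 16 + 0}{4 + 0} \left(-9\right) 7 = \frac{1}{4} \left(-4\right) \left(-9\right) 7 = \left(-1\right) \left(-9\right) 7 = 9 \cdot 7 = 63$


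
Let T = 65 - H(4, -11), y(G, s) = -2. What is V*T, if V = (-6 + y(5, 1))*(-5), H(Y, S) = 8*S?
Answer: 6120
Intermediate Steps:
V = 40 (V = (-6 - 2)*(-5) = -8*(-5) = 40)
T = 153 (T = 65 - 8*(-11) = 65 - 1*(-88) = 65 + 88 = 153)
V*T = 40*153 = 6120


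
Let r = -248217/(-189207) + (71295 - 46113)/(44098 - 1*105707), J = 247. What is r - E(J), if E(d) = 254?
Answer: -983437713841/3885618021 ≈ -253.10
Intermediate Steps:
r = 3509263493/3885618021 (r = -248217*(-1/189207) + 25182/(44098 - 105707) = 82739/63069 + 25182/(-61609) = 82739/63069 + 25182*(-1/61609) = 82739/63069 - 25182/61609 = 3509263493/3885618021 ≈ 0.90314)
r - E(J) = 3509263493/3885618021 - 1*254 = 3509263493/3885618021 - 254 = -983437713841/3885618021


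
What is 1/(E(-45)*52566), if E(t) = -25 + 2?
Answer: -1/1209018 ≈ -8.2712e-7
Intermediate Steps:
E(t) = -23
1/(E(-45)*52566) = 1/(-23*52566) = -1/23*1/52566 = -1/1209018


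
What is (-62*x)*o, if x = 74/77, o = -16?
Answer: 73408/77 ≈ 953.35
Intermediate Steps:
x = 74/77 (x = 74*(1/77) = 74/77 ≈ 0.96104)
(-62*x)*o = -62*74/77*(-16) = -4588/77*(-16) = 73408/77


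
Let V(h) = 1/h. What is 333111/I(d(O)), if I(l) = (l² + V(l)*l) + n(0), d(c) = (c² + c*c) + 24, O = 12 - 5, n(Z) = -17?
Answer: 111037/4956 ≈ 22.405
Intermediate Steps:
O = 7
d(c) = 24 + 2*c² (d(c) = (c² + c²) + 24 = 2*c² + 24 = 24 + 2*c²)
I(l) = -16 + l² (I(l) = (l² + l/l) - 17 = (l² + 1) - 17 = (1 + l²) - 17 = -16 + l²)
333111/I(d(O)) = 333111/(-16 + (24 + 2*7²)²) = 333111/(-16 + (24 + 2*49)²) = 333111/(-16 + (24 + 98)²) = 333111/(-16 + 122²) = 333111/(-16 + 14884) = 333111/14868 = 333111*(1/14868) = 111037/4956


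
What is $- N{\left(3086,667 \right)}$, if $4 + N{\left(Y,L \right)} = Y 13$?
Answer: $-40114$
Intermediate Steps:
$N{\left(Y,L \right)} = -4 + 13 Y$ ($N{\left(Y,L \right)} = -4 + Y 13 = -4 + 13 Y$)
$- N{\left(3086,667 \right)} = - (-4 + 13 \cdot 3086) = - (-4 + 40118) = \left(-1\right) 40114 = -40114$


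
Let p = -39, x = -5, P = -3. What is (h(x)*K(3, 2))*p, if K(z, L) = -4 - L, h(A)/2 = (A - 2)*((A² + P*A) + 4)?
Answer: -144144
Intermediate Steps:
h(A) = 2*(-2 + A)*(4 + A² - 3*A) (h(A) = 2*((A - 2)*((A² - 3*A) + 4)) = 2*((-2 + A)*(4 + A² - 3*A)) = 2*(-2 + A)*(4 + A² - 3*A))
(h(x)*K(3, 2))*p = ((-16 - 10*(-5)² + 2*(-5)³ + 20*(-5))*(-4 - 1*2))*(-39) = ((-16 - 10*25 + 2*(-125) - 100)*(-4 - 2))*(-39) = ((-16 - 250 - 250 - 100)*(-6))*(-39) = -616*(-6)*(-39) = 3696*(-39) = -144144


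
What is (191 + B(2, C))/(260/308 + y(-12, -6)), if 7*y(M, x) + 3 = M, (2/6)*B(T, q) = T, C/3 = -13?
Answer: -15169/100 ≈ -151.69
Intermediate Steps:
C = -39 (C = 3*(-13) = -39)
B(T, q) = 3*T
y(M, x) = -3/7 + M/7
(191 + B(2, C))/(260/308 + y(-12, -6)) = (191 + 3*2)/(260/308 + (-3/7 + (⅐)*(-12))) = (191 + 6)/(260*(1/308) + (-3/7 - 12/7)) = 197/(65/77 - 15/7) = 197/(-100/77) = 197*(-77/100) = -15169/100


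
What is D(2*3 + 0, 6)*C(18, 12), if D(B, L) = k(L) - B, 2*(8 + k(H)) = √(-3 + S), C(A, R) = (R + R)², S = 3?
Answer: -8064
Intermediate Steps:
C(A, R) = 4*R² (C(A, R) = (2*R)² = 4*R²)
k(H) = -8 (k(H) = -8 + √(-3 + 3)/2 = -8 + √0/2 = -8 + (½)*0 = -8 + 0 = -8)
D(B, L) = -8 - B
D(2*3 + 0, 6)*C(18, 12) = (-8 - (2*3 + 0))*(4*12²) = (-8 - (6 + 0))*(4*144) = (-8 - 1*6)*576 = (-8 - 6)*576 = -14*576 = -8064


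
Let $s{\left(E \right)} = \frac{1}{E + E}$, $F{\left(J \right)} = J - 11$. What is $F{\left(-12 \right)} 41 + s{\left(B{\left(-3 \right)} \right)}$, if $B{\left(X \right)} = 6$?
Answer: $- \frac{11315}{12} \approx -942.92$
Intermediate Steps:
$F{\left(J \right)} = -11 + J$
$s{\left(E \right)} = \frac{1}{2 E}$
$F{\left(-12 \right)} 41 + s{\left(B{\left(-3 \right)} \right)} = \left(-11 - 12\right) 41 + \frac{1}{2 \cdot 6} = \left(-23\right) 41 + \frac{1}{2} \cdot \frac{1}{6} = -943 + \frac{1}{12} = - \frac{11315}{12}$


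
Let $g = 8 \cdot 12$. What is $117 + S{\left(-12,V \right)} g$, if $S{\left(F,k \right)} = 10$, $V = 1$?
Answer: $1077$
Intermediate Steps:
$g = 96$
$117 + S{\left(-12,V \right)} g = 117 + 10 \cdot 96 = 117 + 960 = 1077$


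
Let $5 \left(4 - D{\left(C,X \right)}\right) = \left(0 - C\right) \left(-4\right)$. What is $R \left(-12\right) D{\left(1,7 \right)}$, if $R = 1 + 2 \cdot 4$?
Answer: $- \frac{1728}{5} \approx -345.6$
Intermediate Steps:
$D{\left(C,X \right)} = 4 - \frac{4 C}{5}$ ($D{\left(C,X \right)} = 4 - \frac{\left(0 - C\right) \left(-4\right)}{5} = 4 - \frac{- C \left(-4\right)}{5} = 4 - \frac{4 C}{5}$)
$R = 9$ ($R = 1 + 8 = 9$)
$R \left(-12\right) D{\left(1,7 \right)} = 9 \left(-12\right) \left(4 - \frac{4}{5}\right) = - 108 \left(4 - \frac{4}{5}\right) = \left(-108\right) \frac{16}{5} = - \frac{1728}{5}$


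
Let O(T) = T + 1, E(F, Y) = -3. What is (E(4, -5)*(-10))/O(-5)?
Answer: -15/2 ≈ -7.5000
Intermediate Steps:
O(T) = 1 + T
(E(4, -5)*(-10))/O(-5) = (-3*(-10))/(1 - 5) = 30/(-4) = 30*(-¼) = -15/2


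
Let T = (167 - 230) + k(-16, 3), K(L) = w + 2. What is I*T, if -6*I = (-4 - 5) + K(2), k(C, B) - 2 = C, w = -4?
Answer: -847/6 ≈ -141.17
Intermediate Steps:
k(C, B) = 2 + C
K(L) = -2 (K(L) = -4 + 2 = -2)
I = 11/6 (I = -((-4 - 5) - 2)/6 = -(-9 - 2)/6 = -⅙*(-11) = 11/6 ≈ 1.8333)
T = -77 (T = (167 - 230) + (2 - 16) = -63 - 14 = -77)
I*T = (11/6)*(-77) = -847/6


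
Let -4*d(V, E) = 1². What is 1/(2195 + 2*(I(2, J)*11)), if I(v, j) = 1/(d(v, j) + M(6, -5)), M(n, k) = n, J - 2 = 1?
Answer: 23/50573 ≈ 0.00045479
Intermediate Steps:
J = 3 (J = 2 + 1 = 3)
d(V, E) = -¼ (d(V, E) = -¼*1² = -¼*1 = -¼)
I(v, j) = 4/23 (I(v, j) = 1/(-¼ + 6) = 1/(23/4) = 4/23)
1/(2195 + 2*(I(2, J)*11)) = 1/(2195 + 2*((4/23)*11)) = 1/(2195 + 2*(44/23)) = 1/(2195 + 88/23) = 1/(50573/23) = 23/50573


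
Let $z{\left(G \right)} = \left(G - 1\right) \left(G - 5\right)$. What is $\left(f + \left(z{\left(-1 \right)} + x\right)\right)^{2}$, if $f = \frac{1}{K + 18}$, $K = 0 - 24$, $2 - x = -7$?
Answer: $\frac{15625}{36} \approx 434.03$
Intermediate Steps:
$x = 9$ ($x = 2 - -7 = 2 + 7 = 9$)
$K = -24$
$z{\left(G \right)} = \left(-1 + G\right) \left(-5 + G\right)$
$f = - \frac{1}{6}$ ($f = \frac{1}{-24 + 18} = \frac{1}{-6} = - \frac{1}{6} \approx -0.16667$)
$\left(f + \left(z{\left(-1 \right)} + x\right)\right)^{2} = \left(- \frac{1}{6} + \left(\left(5 + \left(-1\right)^{2} - -6\right) + 9\right)\right)^{2} = \left(- \frac{1}{6} + \left(\left(5 + 1 + 6\right) + 9\right)\right)^{2} = \left(- \frac{1}{6} + \left(12 + 9\right)\right)^{2} = \left(- \frac{1}{6} + 21\right)^{2} = \left(\frac{125}{6}\right)^{2} = \frac{15625}{36}$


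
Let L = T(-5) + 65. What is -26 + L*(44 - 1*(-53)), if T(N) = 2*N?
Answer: 5309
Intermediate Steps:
L = 55 (L = 2*(-5) + 65 = -10 + 65 = 55)
-26 + L*(44 - 1*(-53)) = -26 + 55*(44 - 1*(-53)) = -26 + 55*(44 + 53) = -26 + 55*97 = -26 + 5335 = 5309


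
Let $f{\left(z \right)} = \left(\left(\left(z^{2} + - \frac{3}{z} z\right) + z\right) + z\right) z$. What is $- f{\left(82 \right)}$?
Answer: $-564570$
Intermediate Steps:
$f{\left(z \right)} = z \left(-3 + z^{2} + 2 z\right)$ ($f{\left(z \right)} = \left(\left(\left(z^{2} - 3\right) + z\right) + z\right) z = \left(\left(\left(-3 + z^{2}\right) + z\right) + z\right) z = \left(\left(-3 + z + z^{2}\right) + z\right) z = \left(-3 + z^{2} + 2 z\right) z = z \left(-3 + z^{2} + 2 z\right)$)
$- f{\left(82 \right)} = - 82 \left(-3 + 82^{2} + 2 \cdot 82\right) = - 82 \left(-3 + 6724 + 164\right) = - 82 \cdot 6885 = \left(-1\right) 564570 = -564570$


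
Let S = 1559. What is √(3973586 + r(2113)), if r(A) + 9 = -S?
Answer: √3972018 ≈ 1993.0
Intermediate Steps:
r(A) = -1568 (r(A) = -9 - 1*1559 = -9 - 1559 = -1568)
√(3973586 + r(2113)) = √(3973586 - 1568) = √3972018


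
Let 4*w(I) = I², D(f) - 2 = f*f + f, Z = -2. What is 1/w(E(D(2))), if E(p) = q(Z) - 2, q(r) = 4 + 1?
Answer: 4/9 ≈ 0.44444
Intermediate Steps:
D(f) = 2 + f + f² (D(f) = 2 + (f*f + f) = 2 + (f² + f) = 2 + (f + f²) = 2 + f + f²)
q(r) = 5
E(p) = 3 (E(p) = 5 - 2 = 3)
w(I) = I²/4
1/w(E(D(2))) = 1/((¼)*3²) = 1/((¼)*9) = 1/(9/4) = 4/9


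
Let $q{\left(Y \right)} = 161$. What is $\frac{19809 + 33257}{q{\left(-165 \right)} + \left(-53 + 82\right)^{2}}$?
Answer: $\frac{26533}{501} \approx 52.96$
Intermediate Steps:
$\frac{19809 + 33257}{q{\left(-165 \right)} + \left(-53 + 82\right)^{2}} = \frac{19809 + 33257}{161 + \left(-53 + 82\right)^{2}} = \frac{53066}{161 + 29^{2}} = \frac{53066}{161 + 841} = \frac{53066}{1002} = 53066 \cdot \frac{1}{1002} = \frac{26533}{501}$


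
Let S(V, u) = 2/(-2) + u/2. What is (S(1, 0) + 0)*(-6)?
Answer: 6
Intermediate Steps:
S(V, u) = -1 + u/2 (S(V, u) = 2*(-½) + u*(½) = -1 + u/2)
(S(1, 0) + 0)*(-6) = ((-1 + (½)*0) + 0)*(-6) = ((-1 + 0) + 0)*(-6) = (-1 + 0)*(-6) = -1*(-6) = 6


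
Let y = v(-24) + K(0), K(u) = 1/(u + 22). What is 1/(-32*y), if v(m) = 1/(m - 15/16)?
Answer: -4389/752 ≈ -5.8364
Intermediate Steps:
v(m) = 1/(-15/16 + m) (v(m) = 1/(m - 15*1/16) = 1/(m - 15/16) = 1/(-15/16 + m))
K(u) = 1/(22 + u)
y = 47/8778 (y = 16/(-15 + 16*(-24)) + 1/(22 + 0) = 16/(-15 - 384) + 1/22 = 16/(-399) + 1/22 = 16*(-1/399) + 1/22 = -16/399 + 1/22 = 47/8778 ≈ 0.0053543)
1/(-32*y) = 1/(-32*47/8778) = 1/(-752/4389) = -4389/752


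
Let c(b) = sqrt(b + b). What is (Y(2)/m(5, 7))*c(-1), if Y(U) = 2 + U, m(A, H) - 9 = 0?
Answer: 4*I*sqrt(2)/9 ≈ 0.62854*I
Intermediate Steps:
m(A, H) = 9 (m(A, H) = 9 + 0 = 9)
c(b) = sqrt(2)*sqrt(b) (c(b) = sqrt(2*b) = sqrt(2)*sqrt(b))
(Y(2)/m(5, 7))*c(-1) = ((2 + 2)/9)*(sqrt(2)*sqrt(-1)) = (4*(1/9))*(sqrt(2)*I) = 4*(I*sqrt(2))/9 = 4*I*sqrt(2)/9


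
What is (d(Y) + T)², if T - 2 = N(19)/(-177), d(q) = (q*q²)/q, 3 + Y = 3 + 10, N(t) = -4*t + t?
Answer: 36445369/3481 ≈ 10470.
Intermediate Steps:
N(t) = -3*t
Y = 10 (Y = -3 + (3 + 10) = -3 + 13 = 10)
d(q) = q² (d(q) = q³/q = q²)
T = 137/59 (T = 2 - 3*19/(-177) = 2 - 57*(-1/177) = 2 + 19/59 = 137/59 ≈ 2.3220)
(d(Y) + T)² = (10² + 137/59)² = (100 + 137/59)² = (6037/59)² = 36445369/3481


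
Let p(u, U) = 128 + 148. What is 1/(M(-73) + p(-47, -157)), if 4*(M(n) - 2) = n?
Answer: 4/1039 ≈ 0.0038499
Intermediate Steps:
M(n) = 2 + n/4
p(u, U) = 276
1/(M(-73) + p(-47, -157)) = 1/((2 + (¼)*(-73)) + 276) = 1/((2 - 73/4) + 276) = 1/(-65/4 + 276) = 1/(1039/4) = 4/1039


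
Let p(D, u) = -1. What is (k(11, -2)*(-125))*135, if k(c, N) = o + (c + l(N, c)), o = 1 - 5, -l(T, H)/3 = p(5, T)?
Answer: -168750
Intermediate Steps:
l(T, H) = 3 (l(T, H) = -3*(-1) = 3)
o = -4
k(c, N) = -1 + c (k(c, N) = -4 + (c + 3) = -4 + (3 + c) = -1 + c)
(k(11, -2)*(-125))*135 = ((-1 + 11)*(-125))*135 = (10*(-125))*135 = -1250*135 = -168750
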